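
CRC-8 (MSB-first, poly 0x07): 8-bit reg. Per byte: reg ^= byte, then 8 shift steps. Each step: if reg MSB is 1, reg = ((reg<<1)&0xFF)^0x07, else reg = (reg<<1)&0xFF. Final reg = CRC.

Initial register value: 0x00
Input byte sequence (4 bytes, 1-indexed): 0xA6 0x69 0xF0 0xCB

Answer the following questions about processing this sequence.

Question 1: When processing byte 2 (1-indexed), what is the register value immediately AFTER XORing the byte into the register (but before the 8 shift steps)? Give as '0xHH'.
Answer: 0x12

Derivation:
Register before byte 2: 0x7B
Byte 2: 0x69
0x7B XOR 0x69 = 0x12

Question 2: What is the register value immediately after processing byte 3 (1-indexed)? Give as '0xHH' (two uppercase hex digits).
Answer: 0xA3

Derivation:
After byte 1 (0xA6): reg=0x7B
After byte 2 (0x69): reg=0x7E
After byte 3 (0xF0): reg=0xA3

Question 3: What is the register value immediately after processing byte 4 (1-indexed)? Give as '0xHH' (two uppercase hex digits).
After byte 1 (0xA6): reg=0x7B
After byte 2 (0x69): reg=0x7E
After byte 3 (0xF0): reg=0xA3
After byte 4 (0xCB): reg=0x1F

Answer: 0x1F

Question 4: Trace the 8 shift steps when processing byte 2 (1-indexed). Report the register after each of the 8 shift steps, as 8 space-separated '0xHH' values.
After byte 1 (0xA6): reg=0x7B
Register before byte 2: 0x7B
After XOR with byte 0x69: 0x12

Answer: 0x24 0x48 0x90 0x27 0x4E 0x9C 0x3F 0x7E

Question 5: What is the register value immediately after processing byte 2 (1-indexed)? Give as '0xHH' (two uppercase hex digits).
Answer: 0x7E

Derivation:
After byte 1 (0xA6): reg=0x7B
After byte 2 (0x69): reg=0x7E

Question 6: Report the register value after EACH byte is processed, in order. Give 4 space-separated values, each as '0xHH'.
0x7B 0x7E 0xA3 0x1F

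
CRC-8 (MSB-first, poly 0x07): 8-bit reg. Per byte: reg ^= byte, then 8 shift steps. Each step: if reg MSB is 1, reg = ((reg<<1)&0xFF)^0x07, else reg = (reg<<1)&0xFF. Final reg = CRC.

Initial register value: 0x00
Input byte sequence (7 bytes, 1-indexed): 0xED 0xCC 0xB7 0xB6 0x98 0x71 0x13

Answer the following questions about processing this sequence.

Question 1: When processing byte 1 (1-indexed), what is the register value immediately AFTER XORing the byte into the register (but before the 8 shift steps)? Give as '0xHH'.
Register before byte 1: 0x00
Byte 1: 0xED
0x00 XOR 0xED = 0xED

Answer: 0xED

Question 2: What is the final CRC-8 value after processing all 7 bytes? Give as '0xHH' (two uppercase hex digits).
After byte 1 (0xED): reg=0x8D
After byte 2 (0xCC): reg=0xC0
After byte 3 (0xB7): reg=0x42
After byte 4 (0xB6): reg=0xC2
After byte 5 (0x98): reg=0x81
After byte 6 (0x71): reg=0xDE
After byte 7 (0x13): reg=0x6D

Answer: 0x6D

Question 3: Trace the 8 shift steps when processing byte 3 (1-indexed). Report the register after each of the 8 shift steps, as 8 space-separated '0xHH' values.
Answer: 0xEE 0xDB 0xB1 0x65 0xCA 0x93 0x21 0x42

Derivation:
After byte 1 (0xED): reg=0x8D
After byte 2 (0xCC): reg=0xC0
Register before byte 3: 0xC0
After XOR with byte 0xB7: 0x77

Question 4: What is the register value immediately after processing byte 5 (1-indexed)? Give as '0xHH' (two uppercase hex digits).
Answer: 0x81

Derivation:
After byte 1 (0xED): reg=0x8D
After byte 2 (0xCC): reg=0xC0
After byte 3 (0xB7): reg=0x42
After byte 4 (0xB6): reg=0xC2
After byte 5 (0x98): reg=0x81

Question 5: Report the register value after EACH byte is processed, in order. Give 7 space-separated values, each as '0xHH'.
0x8D 0xC0 0x42 0xC2 0x81 0xDE 0x6D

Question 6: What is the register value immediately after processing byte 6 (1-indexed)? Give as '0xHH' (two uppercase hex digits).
Answer: 0xDE

Derivation:
After byte 1 (0xED): reg=0x8D
After byte 2 (0xCC): reg=0xC0
After byte 3 (0xB7): reg=0x42
After byte 4 (0xB6): reg=0xC2
After byte 5 (0x98): reg=0x81
After byte 6 (0x71): reg=0xDE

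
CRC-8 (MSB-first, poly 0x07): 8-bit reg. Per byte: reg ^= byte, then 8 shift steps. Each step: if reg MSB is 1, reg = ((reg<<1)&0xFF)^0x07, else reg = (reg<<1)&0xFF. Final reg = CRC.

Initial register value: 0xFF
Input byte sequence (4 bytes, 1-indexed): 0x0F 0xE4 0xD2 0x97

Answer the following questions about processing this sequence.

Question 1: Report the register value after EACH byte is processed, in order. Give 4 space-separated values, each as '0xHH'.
0xDE 0xA6 0x4B 0x1A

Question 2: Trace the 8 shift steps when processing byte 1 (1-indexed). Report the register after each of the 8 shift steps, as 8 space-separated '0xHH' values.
Answer: 0xE7 0xC9 0x95 0x2D 0x5A 0xB4 0x6F 0xDE

Derivation:
Register before byte 1: 0xFF
After XOR with byte 0x0F: 0xF0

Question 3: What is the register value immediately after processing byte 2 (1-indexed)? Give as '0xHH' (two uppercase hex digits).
After byte 1 (0x0F): reg=0xDE
After byte 2 (0xE4): reg=0xA6

Answer: 0xA6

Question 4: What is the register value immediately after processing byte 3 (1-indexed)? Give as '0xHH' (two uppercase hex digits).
After byte 1 (0x0F): reg=0xDE
After byte 2 (0xE4): reg=0xA6
After byte 3 (0xD2): reg=0x4B

Answer: 0x4B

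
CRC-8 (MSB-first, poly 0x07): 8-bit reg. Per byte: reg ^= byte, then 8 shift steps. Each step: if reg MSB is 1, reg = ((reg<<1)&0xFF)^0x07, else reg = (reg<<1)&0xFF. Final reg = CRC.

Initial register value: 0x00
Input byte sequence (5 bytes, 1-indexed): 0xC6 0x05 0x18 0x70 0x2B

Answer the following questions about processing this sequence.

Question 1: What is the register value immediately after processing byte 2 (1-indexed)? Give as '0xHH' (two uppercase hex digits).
Answer: 0x88

Derivation:
After byte 1 (0xC6): reg=0x5C
After byte 2 (0x05): reg=0x88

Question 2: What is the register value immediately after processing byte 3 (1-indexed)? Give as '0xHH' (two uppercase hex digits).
Answer: 0xF9

Derivation:
After byte 1 (0xC6): reg=0x5C
After byte 2 (0x05): reg=0x88
After byte 3 (0x18): reg=0xF9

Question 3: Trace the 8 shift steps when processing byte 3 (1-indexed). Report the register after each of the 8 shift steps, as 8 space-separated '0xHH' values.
Answer: 0x27 0x4E 0x9C 0x3F 0x7E 0xFC 0xFF 0xF9

Derivation:
After byte 1 (0xC6): reg=0x5C
After byte 2 (0x05): reg=0x88
Register before byte 3: 0x88
After XOR with byte 0x18: 0x90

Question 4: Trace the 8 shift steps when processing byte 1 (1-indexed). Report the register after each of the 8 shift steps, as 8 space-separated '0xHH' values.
Register before byte 1: 0x00
After XOR with byte 0xC6: 0xC6

Answer: 0x8B 0x11 0x22 0x44 0x88 0x17 0x2E 0x5C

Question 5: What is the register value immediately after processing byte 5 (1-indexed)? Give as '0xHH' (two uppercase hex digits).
After byte 1 (0xC6): reg=0x5C
After byte 2 (0x05): reg=0x88
After byte 3 (0x18): reg=0xF9
After byte 4 (0x70): reg=0xB6
After byte 5 (0x2B): reg=0xDA

Answer: 0xDA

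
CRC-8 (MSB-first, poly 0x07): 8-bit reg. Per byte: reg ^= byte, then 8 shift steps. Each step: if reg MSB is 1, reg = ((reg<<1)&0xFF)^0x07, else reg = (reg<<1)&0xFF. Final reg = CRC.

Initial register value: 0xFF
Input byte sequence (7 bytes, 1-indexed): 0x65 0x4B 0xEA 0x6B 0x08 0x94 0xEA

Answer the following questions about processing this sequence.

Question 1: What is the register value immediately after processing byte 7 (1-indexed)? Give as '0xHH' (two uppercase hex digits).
After byte 1 (0x65): reg=0xCF
After byte 2 (0x4B): reg=0x95
After byte 3 (0xEA): reg=0x7A
After byte 4 (0x6B): reg=0x77
After byte 5 (0x08): reg=0x7A
After byte 6 (0x94): reg=0x84
After byte 7 (0xEA): reg=0x0D

Answer: 0x0D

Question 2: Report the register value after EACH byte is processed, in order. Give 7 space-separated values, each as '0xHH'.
0xCF 0x95 0x7A 0x77 0x7A 0x84 0x0D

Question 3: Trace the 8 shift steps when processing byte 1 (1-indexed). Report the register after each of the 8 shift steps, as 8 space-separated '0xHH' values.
Answer: 0x33 0x66 0xCC 0x9F 0x39 0x72 0xE4 0xCF

Derivation:
Register before byte 1: 0xFF
After XOR with byte 0x65: 0x9A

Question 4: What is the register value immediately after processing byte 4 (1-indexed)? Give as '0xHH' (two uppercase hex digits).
After byte 1 (0x65): reg=0xCF
After byte 2 (0x4B): reg=0x95
After byte 3 (0xEA): reg=0x7A
After byte 4 (0x6B): reg=0x77

Answer: 0x77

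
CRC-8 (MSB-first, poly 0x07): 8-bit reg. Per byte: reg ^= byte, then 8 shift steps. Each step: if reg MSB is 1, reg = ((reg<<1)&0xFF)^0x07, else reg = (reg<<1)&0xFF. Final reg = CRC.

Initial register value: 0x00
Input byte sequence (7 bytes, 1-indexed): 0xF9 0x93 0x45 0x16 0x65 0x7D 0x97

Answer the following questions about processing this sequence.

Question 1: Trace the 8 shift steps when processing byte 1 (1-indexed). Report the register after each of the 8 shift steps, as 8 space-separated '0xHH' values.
Answer: 0xF5 0xED 0xDD 0xBD 0x7D 0xFA 0xF3 0xE1

Derivation:
Register before byte 1: 0x00
After XOR with byte 0xF9: 0xF9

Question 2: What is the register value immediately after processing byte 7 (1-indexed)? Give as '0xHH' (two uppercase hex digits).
Answer: 0x15

Derivation:
After byte 1 (0xF9): reg=0xE1
After byte 2 (0x93): reg=0x59
After byte 3 (0x45): reg=0x54
After byte 4 (0x16): reg=0xC9
After byte 5 (0x65): reg=0x4D
After byte 6 (0x7D): reg=0x90
After byte 7 (0x97): reg=0x15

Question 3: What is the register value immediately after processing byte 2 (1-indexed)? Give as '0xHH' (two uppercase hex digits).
Answer: 0x59

Derivation:
After byte 1 (0xF9): reg=0xE1
After byte 2 (0x93): reg=0x59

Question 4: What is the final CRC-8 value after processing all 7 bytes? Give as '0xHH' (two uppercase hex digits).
After byte 1 (0xF9): reg=0xE1
After byte 2 (0x93): reg=0x59
After byte 3 (0x45): reg=0x54
After byte 4 (0x16): reg=0xC9
After byte 5 (0x65): reg=0x4D
After byte 6 (0x7D): reg=0x90
After byte 7 (0x97): reg=0x15

Answer: 0x15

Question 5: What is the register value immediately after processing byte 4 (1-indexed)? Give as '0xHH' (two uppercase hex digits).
After byte 1 (0xF9): reg=0xE1
After byte 2 (0x93): reg=0x59
After byte 3 (0x45): reg=0x54
After byte 4 (0x16): reg=0xC9

Answer: 0xC9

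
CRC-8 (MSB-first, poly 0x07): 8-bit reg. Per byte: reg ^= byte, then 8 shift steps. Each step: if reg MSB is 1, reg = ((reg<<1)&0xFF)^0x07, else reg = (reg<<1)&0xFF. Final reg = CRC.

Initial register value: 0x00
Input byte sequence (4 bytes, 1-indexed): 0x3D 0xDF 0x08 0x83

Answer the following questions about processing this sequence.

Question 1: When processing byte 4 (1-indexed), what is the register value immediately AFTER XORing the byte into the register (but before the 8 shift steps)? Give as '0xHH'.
Register before byte 4: 0x31
Byte 4: 0x83
0x31 XOR 0x83 = 0xB2

Answer: 0xB2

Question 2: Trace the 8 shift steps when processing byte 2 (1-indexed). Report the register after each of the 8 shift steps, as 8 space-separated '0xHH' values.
After byte 1 (0x3D): reg=0xB3
Register before byte 2: 0xB3
After XOR with byte 0xDF: 0x6C

Answer: 0xD8 0xB7 0x69 0xD2 0xA3 0x41 0x82 0x03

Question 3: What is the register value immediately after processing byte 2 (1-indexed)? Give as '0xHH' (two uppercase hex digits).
Answer: 0x03

Derivation:
After byte 1 (0x3D): reg=0xB3
After byte 2 (0xDF): reg=0x03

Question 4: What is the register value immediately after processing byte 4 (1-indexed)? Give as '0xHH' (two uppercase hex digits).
Answer: 0x17

Derivation:
After byte 1 (0x3D): reg=0xB3
After byte 2 (0xDF): reg=0x03
After byte 3 (0x08): reg=0x31
After byte 4 (0x83): reg=0x17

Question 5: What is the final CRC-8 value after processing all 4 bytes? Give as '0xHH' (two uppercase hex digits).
After byte 1 (0x3D): reg=0xB3
After byte 2 (0xDF): reg=0x03
After byte 3 (0x08): reg=0x31
After byte 4 (0x83): reg=0x17

Answer: 0x17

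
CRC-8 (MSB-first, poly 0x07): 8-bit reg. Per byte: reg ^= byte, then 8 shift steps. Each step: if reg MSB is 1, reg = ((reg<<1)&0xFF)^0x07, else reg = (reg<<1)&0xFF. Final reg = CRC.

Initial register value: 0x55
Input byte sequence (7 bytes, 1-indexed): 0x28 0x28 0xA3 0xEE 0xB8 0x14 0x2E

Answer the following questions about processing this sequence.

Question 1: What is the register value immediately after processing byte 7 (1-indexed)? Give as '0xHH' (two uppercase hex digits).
After byte 1 (0x28): reg=0x74
After byte 2 (0x28): reg=0x93
After byte 3 (0xA3): reg=0x90
After byte 4 (0xEE): reg=0x7D
After byte 5 (0xB8): reg=0x55
After byte 6 (0x14): reg=0xC0
After byte 7 (0x2E): reg=0x84

Answer: 0x84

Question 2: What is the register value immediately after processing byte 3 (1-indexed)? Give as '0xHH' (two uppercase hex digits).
After byte 1 (0x28): reg=0x74
After byte 2 (0x28): reg=0x93
After byte 3 (0xA3): reg=0x90

Answer: 0x90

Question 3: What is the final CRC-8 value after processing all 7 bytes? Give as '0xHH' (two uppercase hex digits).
Answer: 0x84

Derivation:
After byte 1 (0x28): reg=0x74
After byte 2 (0x28): reg=0x93
After byte 3 (0xA3): reg=0x90
After byte 4 (0xEE): reg=0x7D
After byte 5 (0xB8): reg=0x55
After byte 6 (0x14): reg=0xC0
After byte 7 (0x2E): reg=0x84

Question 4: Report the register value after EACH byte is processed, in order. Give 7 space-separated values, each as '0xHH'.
0x74 0x93 0x90 0x7D 0x55 0xC0 0x84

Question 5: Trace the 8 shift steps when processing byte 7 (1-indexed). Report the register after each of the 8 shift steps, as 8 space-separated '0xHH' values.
After byte 1 (0x28): reg=0x74
After byte 2 (0x28): reg=0x93
After byte 3 (0xA3): reg=0x90
After byte 4 (0xEE): reg=0x7D
After byte 5 (0xB8): reg=0x55
After byte 6 (0x14): reg=0xC0
Register before byte 7: 0xC0
After XOR with byte 0x2E: 0xEE

Answer: 0xDB 0xB1 0x65 0xCA 0x93 0x21 0x42 0x84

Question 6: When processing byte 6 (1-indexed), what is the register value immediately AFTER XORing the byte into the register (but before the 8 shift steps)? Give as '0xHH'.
Register before byte 6: 0x55
Byte 6: 0x14
0x55 XOR 0x14 = 0x41

Answer: 0x41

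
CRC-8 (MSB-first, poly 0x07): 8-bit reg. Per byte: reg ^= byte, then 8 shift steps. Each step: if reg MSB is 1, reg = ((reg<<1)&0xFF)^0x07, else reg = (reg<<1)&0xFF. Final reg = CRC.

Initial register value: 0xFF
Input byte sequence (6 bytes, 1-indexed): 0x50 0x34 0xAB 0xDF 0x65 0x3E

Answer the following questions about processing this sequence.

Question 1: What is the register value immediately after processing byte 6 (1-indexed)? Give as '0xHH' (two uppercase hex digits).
Answer: 0x8D

Derivation:
After byte 1 (0x50): reg=0x44
After byte 2 (0x34): reg=0x57
After byte 3 (0xAB): reg=0xFA
After byte 4 (0xDF): reg=0xFB
After byte 5 (0x65): reg=0xD3
After byte 6 (0x3E): reg=0x8D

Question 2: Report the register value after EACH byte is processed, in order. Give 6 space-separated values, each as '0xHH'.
0x44 0x57 0xFA 0xFB 0xD3 0x8D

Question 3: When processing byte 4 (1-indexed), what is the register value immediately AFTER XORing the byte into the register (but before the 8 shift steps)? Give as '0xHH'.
Register before byte 4: 0xFA
Byte 4: 0xDF
0xFA XOR 0xDF = 0x25

Answer: 0x25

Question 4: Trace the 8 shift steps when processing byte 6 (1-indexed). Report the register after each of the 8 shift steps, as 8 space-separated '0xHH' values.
After byte 1 (0x50): reg=0x44
After byte 2 (0x34): reg=0x57
After byte 3 (0xAB): reg=0xFA
After byte 4 (0xDF): reg=0xFB
After byte 5 (0x65): reg=0xD3
Register before byte 6: 0xD3
After XOR with byte 0x3E: 0xED

Answer: 0xDD 0xBD 0x7D 0xFA 0xF3 0xE1 0xC5 0x8D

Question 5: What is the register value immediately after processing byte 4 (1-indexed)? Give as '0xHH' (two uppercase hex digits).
Answer: 0xFB

Derivation:
After byte 1 (0x50): reg=0x44
After byte 2 (0x34): reg=0x57
After byte 3 (0xAB): reg=0xFA
After byte 4 (0xDF): reg=0xFB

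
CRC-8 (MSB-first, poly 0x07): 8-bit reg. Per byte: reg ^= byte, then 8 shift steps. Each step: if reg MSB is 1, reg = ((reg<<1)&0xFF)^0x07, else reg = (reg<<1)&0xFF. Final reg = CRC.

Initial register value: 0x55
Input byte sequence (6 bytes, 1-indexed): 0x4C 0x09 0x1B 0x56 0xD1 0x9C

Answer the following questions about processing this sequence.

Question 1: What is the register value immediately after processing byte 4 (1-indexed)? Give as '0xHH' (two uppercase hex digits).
Answer: 0x9E

Derivation:
After byte 1 (0x4C): reg=0x4F
After byte 2 (0x09): reg=0xD5
After byte 3 (0x1B): reg=0x64
After byte 4 (0x56): reg=0x9E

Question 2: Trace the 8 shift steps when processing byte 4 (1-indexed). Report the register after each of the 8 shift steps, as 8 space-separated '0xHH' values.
Answer: 0x64 0xC8 0x97 0x29 0x52 0xA4 0x4F 0x9E

Derivation:
After byte 1 (0x4C): reg=0x4F
After byte 2 (0x09): reg=0xD5
After byte 3 (0x1B): reg=0x64
Register before byte 4: 0x64
After XOR with byte 0x56: 0x32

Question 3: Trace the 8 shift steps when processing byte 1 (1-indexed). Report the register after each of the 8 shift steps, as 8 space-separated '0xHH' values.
Answer: 0x32 0x64 0xC8 0x97 0x29 0x52 0xA4 0x4F

Derivation:
Register before byte 1: 0x55
After XOR with byte 0x4C: 0x19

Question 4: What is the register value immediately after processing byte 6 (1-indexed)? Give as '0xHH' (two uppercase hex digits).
After byte 1 (0x4C): reg=0x4F
After byte 2 (0x09): reg=0xD5
After byte 3 (0x1B): reg=0x64
After byte 4 (0x56): reg=0x9E
After byte 5 (0xD1): reg=0xEA
After byte 6 (0x9C): reg=0x45

Answer: 0x45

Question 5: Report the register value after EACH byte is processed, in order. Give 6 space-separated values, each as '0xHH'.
0x4F 0xD5 0x64 0x9E 0xEA 0x45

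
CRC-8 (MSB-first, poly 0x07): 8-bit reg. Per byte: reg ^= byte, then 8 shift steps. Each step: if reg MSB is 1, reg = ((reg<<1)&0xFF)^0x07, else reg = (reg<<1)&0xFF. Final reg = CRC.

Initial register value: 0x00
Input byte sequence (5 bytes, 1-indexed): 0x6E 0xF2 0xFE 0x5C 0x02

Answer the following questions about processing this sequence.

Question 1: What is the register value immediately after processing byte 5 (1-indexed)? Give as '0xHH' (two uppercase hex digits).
After byte 1 (0x6E): reg=0x0D
After byte 2 (0xF2): reg=0xF3
After byte 3 (0xFE): reg=0x23
After byte 4 (0x5C): reg=0x7A
After byte 5 (0x02): reg=0x6F

Answer: 0x6F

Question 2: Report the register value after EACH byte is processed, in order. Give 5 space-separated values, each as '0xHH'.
0x0D 0xF3 0x23 0x7A 0x6F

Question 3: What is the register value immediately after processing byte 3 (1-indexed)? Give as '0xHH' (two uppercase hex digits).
After byte 1 (0x6E): reg=0x0D
After byte 2 (0xF2): reg=0xF3
After byte 3 (0xFE): reg=0x23

Answer: 0x23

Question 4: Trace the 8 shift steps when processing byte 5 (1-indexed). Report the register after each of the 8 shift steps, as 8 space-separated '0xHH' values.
Answer: 0xF0 0xE7 0xC9 0x95 0x2D 0x5A 0xB4 0x6F

Derivation:
After byte 1 (0x6E): reg=0x0D
After byte 2 (0xF2): reg=0xF3
After byte 3 (0xFE): reg=0x23
After byte 4 (0x5C): reg=0x7A
Register before byte 5: 0x7A
After XOR with byte 0x02: 0x78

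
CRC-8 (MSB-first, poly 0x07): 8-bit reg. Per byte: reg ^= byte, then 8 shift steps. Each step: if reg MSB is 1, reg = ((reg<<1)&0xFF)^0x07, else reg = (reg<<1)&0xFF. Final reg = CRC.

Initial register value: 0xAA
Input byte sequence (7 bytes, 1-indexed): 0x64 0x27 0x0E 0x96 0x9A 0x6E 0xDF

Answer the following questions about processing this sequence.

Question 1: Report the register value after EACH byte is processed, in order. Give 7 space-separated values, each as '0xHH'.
0x64 0xCE 0x4E 0x06 0xDD 0x10 0x63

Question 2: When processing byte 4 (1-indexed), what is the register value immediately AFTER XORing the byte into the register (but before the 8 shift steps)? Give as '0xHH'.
Register before byte 4: 0x4E
Byte 4: 0x96
0x4E XOR 0x96 = 0xD8

Answer: 0xD8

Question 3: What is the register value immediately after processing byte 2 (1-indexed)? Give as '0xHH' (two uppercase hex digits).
After byte 1 (0x64): reg=0x64
After byte 2 (0x27): reg=0xCE

Answer: 0xCE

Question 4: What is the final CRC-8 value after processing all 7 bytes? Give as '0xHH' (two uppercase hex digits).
After byte 1 (0x64): reg=0x64
After byte 2 (0x27): reg=0xCE
After byte 3 (0x0E): reg=0x4E
After byte 4 (0x96): reg=0x06
After byte 5 (0x9A): reg=0xDD
After byte 6 (0x6E): reg=0x10
After byte 7 (0xDF): reg=0x63

Answer: 0x63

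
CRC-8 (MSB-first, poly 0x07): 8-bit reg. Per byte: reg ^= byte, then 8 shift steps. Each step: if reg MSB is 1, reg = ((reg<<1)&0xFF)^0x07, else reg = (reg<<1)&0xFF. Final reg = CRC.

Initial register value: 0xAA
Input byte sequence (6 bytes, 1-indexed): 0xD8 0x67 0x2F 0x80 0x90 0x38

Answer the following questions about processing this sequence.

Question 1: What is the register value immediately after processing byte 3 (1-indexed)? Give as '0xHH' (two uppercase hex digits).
After byte 1 (0xD8): reg=0x59
After byte 2 (0x67): reg=0xBA
After byte 3 (0x2F): reg=0xE2

Answer: 0xE2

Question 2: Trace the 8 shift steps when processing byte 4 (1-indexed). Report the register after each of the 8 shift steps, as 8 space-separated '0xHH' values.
Answer: 0xC4 0x8F 0x19 0x32 0x64 0xC8 0x97 0x29

Derivation:
After byte 1 (0xD8): reg=0x59
After byte 2 (0x67): reg=0xBA
After byte 3 (0x2F): reg=0xE2
Register before byte 4: 0xE2
After XOR with byte 0x80: 0x62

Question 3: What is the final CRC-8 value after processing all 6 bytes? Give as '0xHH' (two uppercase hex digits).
After byte 1 (0xD8): reg=0x59
After byte 2 (0x67): reg=0xBA
After byte 3 (0x2F): reg=0xE2
After byte 4 (0x80): reg=0x29
After byte 5 (0x90): reg=0x26
After byte 6 (0x38): reg=0x5A

Answer: 0x5A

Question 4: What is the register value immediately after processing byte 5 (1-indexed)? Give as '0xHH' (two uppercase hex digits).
Answer: 0x26

Derivation:
After byte 1 (0xD8): reg=0x59
After byte 2 (0x67): reg=0xBA
After byte 3 (0x2F): reg=0xE2
After byte 4 (0x80): reg=0x29
After byte 5 (0x90): reg=0x26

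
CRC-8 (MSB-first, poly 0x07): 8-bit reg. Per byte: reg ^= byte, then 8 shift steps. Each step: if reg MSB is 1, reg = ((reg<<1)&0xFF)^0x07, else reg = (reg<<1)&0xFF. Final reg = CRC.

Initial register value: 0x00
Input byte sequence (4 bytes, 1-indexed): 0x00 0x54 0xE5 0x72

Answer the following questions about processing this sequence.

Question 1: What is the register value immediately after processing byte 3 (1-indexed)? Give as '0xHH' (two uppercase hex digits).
Answer: 0xED

Derivation:
After byte 1 (0x00): reg=0x00
After byte 2 (0x54): reg=0xAB
After byte 3 (0xE5): reg=0xED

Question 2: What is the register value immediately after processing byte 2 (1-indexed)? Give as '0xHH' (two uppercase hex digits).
After byte 1 (0x00): reg=0x00
After byte 2 (0x54): reg=0xAB

Answer: 0xAB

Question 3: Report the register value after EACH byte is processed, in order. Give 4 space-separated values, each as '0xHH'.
0x00 0xAB 0xED 0xD4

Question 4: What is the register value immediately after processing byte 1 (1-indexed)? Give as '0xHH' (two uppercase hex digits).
Answer: 0x00

Derivation:
After byte 1 (0x00): reg=0x00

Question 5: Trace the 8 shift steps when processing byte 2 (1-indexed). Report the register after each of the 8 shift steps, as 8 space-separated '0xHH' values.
After byte 1 (0x00): reg=0x00
Register before byte 2: 0x00
After XOR with byte 0x54: 0x54

Answer: 0xA8 0x57 0xAE 0x5B 0xB6 0x6B 0xD6 0xAB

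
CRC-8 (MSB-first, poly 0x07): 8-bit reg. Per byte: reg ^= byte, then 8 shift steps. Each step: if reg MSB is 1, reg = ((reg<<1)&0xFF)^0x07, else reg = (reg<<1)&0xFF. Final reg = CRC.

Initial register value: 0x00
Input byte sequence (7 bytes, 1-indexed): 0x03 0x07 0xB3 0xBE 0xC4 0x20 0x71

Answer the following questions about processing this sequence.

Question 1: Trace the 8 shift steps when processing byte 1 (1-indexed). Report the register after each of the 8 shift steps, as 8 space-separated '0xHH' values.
Answer: 0x06 0x0C 0x18 0x30 0x60 0xC0 0x87 0x09

Derivation:
Register before byte 1: 0x00
After XOR with byte 0x03: 0x03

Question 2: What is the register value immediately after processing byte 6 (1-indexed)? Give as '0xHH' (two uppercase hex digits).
After byte 1 (0x03): reg=0x09
After byte 2 (0x07): reg=0x2A
After byte 3 (0xB3): reg=0xC6
After byte 4 (0xBE): reg=0x6F
After byte 5 (0xC4): reg=0x58
After byte 6 (0x20): reg=0x6F

Answer: 0x6F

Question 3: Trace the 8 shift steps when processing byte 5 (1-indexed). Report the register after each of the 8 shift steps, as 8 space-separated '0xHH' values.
Answer: 0x51 0xA2 0x43 0x86 0x0B 0x16 0x2C 0x58

Derivation:
After byte 1 (0x03): reg=0x09
After byte 2 (0x07): reg=0x2A
After byte 3 (0xB3): reg=0xC6
After byte 4 (0xBE): reg=0x6F
Register before byte 5: 0x6F
After XOR with byte 0xC4: 0xAB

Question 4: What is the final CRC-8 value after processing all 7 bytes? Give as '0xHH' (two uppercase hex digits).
Answer: 0x5A

Derivation:
After byte 1 (0x03): reg=0x09
After byte 2 (0x07): reg=0x2A
After byte 3 (0xB3): reg=0xC6
After byte 4 (0xBE): reg=0x6F
After byte 5 (0xC4): reg=0x58
After byte 6 (0x20): reg=0x6F
After byte 7 (0x71): reg=0x5A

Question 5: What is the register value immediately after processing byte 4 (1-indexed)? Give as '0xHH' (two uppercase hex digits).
Answer: 0x6F

Derivation:
After byte 1 (0x03): reg=0x09
After byte 2 (0x07): reg=0x2A
After byte 3 (0xB3): reg=0xC6
After byte 4 (0xBE): reg=0x6F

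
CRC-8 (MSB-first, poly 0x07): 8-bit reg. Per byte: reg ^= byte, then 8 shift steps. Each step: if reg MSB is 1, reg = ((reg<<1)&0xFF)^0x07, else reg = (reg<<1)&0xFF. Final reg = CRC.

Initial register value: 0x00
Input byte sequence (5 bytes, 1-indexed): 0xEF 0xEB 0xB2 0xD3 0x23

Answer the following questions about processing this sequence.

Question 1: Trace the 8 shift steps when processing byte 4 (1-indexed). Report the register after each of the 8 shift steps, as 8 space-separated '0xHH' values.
After byte 1 (0xEF): reg=0x83
After byte 2 (0xEB): reg=0x1F
After byte 3 (0xB2): reg=0x4A
Register before byte 4: 0x4A
After XOR with byte 0xD3: 0x99

Answer: 0x35 0x6A 0xD4 0xAF 0x59 0xB2 0x63 0xC6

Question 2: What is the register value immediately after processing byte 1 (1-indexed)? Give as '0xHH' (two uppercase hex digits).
Answer: 0x83

Derivation:
After byte 1 (0xEF): reg=0x83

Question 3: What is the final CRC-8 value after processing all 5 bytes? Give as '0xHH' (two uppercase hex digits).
Answer: 0xB5

Derivation:
After byte 1 (0xEF): reg=0x83
After byte 2 (0xEB): reg=0x1F
After byte 3 (0xB2): reg=0x4A
After byte 4 (0xD3): reg=0xC6
After byte 5 (0x23): reg=0xB5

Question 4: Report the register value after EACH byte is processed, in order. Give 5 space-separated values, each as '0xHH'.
0x83 0x1F 0x4A 0xC6 0xB5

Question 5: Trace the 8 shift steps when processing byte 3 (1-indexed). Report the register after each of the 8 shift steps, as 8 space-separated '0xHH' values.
After byte 1 (0xEF): reg=0x83
After byte 2 (0xEB): reg=0x1F
Register before byte 3: 0x1F
After XOR with byte 0xB2: 0xAD

Answer: 0x5D 0xBA 0x73 0xE6 0xCB 0x91 0x25 0x4A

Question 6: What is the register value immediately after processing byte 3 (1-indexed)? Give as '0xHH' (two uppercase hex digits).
After byte 1 (0xEF): reg=0x83
After byte 2 (0xEB): reg=0x1F
After byte 3 (0xB2): reg=0x4A

Answer: 0x4A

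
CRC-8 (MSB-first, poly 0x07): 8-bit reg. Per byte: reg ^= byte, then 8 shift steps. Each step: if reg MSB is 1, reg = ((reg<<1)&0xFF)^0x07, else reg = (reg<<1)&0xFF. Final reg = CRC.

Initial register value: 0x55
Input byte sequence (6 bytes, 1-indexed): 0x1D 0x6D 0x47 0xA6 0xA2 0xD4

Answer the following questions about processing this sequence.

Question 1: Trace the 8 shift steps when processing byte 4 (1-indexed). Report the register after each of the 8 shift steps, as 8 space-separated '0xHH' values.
Answer: 0x79 0xF2 0xE3 0xC1 0x85 0x0D 0x1A 0x34

Derivation:
After byte 1 (0x1D): reg=0xFF
After byte 2 (0x6D): reg=0xF7
After byte 3 (0x47): reg=0x19
Register before byte 4: 0x19
After XOR with byte 0xA6: 0xBF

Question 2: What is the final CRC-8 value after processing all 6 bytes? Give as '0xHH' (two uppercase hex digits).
After byte 1 (0x1D): reg=0xFF
After byte 2 (0x6D): reg=0xF7
After byte 3 (0x47): reg=0x19
After byte 4 (0xA6): reg=0x34
After byte 5 (0xA2): reg=0xEB
After byte 6 (0xD4): reg=0xBD

Answer: 0xBD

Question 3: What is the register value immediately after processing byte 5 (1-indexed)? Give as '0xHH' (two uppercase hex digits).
After byte 1 (0x1D): reg=0xFF
After byte 2 (0x6D): reg=0xF7
After byte 3 (0x47): reg=0x19
After byte 4 (0xA6): reg=0x34
After byte 5 (0xA2): reg=0xEB

Answer: 0xEB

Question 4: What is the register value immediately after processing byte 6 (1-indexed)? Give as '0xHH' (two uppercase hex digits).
Answer: 0xBD

Derivation:
After byte 1 (0x1D): reg=0xFF
After byte 2 (0x6D): reg=0xF7
After byte 3 (0x47): reg=0x19
After byte 4 (0xA6): reg=0x34
After byte 5 (0xA2): reg=0xEB
After byte 6 (0xD4): reg=0xBD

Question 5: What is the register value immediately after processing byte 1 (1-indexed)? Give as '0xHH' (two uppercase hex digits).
Answer: 0xFF

Derivation:
After byte 1 (0x1D): reg=0xFF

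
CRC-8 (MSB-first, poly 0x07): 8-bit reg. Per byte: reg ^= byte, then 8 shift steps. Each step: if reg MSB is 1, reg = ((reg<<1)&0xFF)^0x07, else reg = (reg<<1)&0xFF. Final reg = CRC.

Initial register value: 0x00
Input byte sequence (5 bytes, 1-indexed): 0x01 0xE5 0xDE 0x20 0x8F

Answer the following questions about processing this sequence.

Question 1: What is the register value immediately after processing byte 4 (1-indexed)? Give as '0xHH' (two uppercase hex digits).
After byte 1 (0x01): reg=0x07
After byte 2 (0xE5): reg=0xA0
After byte 3 (0xDE): reg=0x7D
After byte 4 (0x20): reg=0x94

Answer: 0x94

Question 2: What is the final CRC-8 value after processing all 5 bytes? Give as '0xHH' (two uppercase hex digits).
Answer: 0x41

Derivation:
After byte 1 (0x01): reg=0x07
After byte 2 (0xE5): reg=0xA0
After byte 3 (0xDE): reg=0x7D
After byte 4 (0x20): reg=0x94
After byte 5 (0x8F): reg=0x41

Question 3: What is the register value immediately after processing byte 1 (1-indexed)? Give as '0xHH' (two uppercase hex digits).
After byte 1 (0x01): reg=0x07

Answer: 0x07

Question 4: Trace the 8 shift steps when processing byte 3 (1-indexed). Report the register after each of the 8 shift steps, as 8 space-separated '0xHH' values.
Answer: 0xFC 0xFF 0xF9 0xF5 0xED 0xDD 0xBD 0x7D

Derivation:
After byte 1 (0x01): reg=0x07
After byte 2 (0xE5): reg=0xA0
Register before byte 3: 0xA0
After XOR with byte 0xDE: 0x7E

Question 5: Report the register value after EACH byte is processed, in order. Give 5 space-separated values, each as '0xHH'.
0x07 0xA0 0x7D 0x94 0x41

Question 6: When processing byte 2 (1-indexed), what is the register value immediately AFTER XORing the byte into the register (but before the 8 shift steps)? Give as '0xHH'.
Register before byte 2: 0x07
Byte 2: 0xE5
0x07 XOR 0xE5 = 0xE2

Answer: 0xE2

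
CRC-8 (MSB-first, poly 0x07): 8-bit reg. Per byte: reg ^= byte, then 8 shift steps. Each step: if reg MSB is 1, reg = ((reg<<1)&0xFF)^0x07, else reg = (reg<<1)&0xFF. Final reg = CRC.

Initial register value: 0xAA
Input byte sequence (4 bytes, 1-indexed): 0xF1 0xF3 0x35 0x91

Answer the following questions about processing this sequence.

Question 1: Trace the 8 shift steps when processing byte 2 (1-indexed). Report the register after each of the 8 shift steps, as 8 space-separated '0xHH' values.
After byte 1 (0xF1): reg=0x86
Register before byte 2: 0x86
After XOR with byte 0xF3: 0x75

Answer: 0xEA 0xD3 0xA1 0x45 0x8A 0x13 0x26 0x4C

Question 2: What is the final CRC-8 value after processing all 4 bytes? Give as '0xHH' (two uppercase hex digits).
Answer: 0xE1

Derivation:
After byte 1 (0xF1): reg=0x86
After byte 2 (0xF3): reg=0x4C
After byte 3 (0x35): reg=0x68
After byte 4 (0x91): reg=0xE1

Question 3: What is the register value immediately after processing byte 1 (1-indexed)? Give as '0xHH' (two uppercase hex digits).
After byte 1 (0xF1): reg=0x86

Answer: 0x86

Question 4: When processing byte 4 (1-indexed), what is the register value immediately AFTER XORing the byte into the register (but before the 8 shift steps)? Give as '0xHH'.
Answer: 0xF9

Derivation:
Register before byte 4: 0x68
Byte 4: 0x91
0x68 XOR 0x91 = 0xF9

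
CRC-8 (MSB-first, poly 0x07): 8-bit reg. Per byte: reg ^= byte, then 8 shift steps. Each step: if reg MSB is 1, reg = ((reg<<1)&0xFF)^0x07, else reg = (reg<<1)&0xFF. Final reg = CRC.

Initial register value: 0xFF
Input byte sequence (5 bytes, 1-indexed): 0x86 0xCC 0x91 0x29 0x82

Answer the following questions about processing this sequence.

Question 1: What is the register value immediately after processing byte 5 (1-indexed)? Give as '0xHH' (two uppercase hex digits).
Answer: 0xF1

Derivation:
After byte 1 (0x86): reg=0x68
After byte 2 (0xCC): reg=0x75
After byte 3 (0x91): reg=0xB2
After byte 4 (0x29): reg=0xC8
After byte 5 (0x82): reg=0xF1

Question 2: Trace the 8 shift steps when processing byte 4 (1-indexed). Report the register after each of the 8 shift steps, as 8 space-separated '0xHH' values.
Answer: 0x31 0x62 0xC4 0x8F 0x19 0x32 0x64 0xC8

Derivation:
After byte 1 (0x86): reg=0x68
After byte 2 (0xCC): reg=0x75
After byte 3 (0x91): reg=0xB2
Register before byte 4: 0xB2
After XOR with byte 0x29: 0x9B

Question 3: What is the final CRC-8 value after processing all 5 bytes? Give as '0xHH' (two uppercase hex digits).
After byte 1 (0x86): reg=0x68
After byte 2 (0xCC): reg=0x75
After byte 3 (0x91): reg=0xB2
After byte 4 (0x29): reg=0xC8
After byte 5 (0x82): reg=0xF1

Answer: 0xF1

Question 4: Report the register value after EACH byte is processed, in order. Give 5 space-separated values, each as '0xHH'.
0x68 0x75 0xB2 0xC8 0xF1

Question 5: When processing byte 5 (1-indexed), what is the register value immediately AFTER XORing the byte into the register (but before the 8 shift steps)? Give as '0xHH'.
Answer: 0x4A

Derivation:
Register before byte 5: 0xC8
Byte 5: 0x82
0xC8 XOR 0x82 = 0x4A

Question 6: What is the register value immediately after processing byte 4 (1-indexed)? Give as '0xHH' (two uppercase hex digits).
After byte 1 (0x86): reg=0x68
After byte 2 (0xCC): reg=0x75
After byte 3 (0x91): reg=0xB2
After byte 4 (0x29): reg=0xC8

Answer: 0xC8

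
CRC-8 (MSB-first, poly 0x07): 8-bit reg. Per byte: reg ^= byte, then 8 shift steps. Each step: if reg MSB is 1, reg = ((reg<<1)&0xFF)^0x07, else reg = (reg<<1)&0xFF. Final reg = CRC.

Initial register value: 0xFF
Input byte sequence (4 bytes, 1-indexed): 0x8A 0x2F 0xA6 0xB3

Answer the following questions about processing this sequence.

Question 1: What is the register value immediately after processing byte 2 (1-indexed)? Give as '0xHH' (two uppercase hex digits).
After byte 1 (0x8A): reg=0x4C
After byte 2 (0x2F): reg=0x2E

Answer: 0x2E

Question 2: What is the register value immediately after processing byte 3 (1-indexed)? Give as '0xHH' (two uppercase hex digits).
After byte 1 (0x8A): reg=0x4C
After byte 2 (0x2F): reg=0x2E
After byte 3 (0xA6): reg=0xB1

Answer: 0xB1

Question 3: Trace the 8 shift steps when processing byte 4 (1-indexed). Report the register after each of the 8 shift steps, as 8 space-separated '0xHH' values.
Answer: 0x04 0x08 0x10 0x20 0x40 0x80 0x07 0x0E

Derivation:
After byte 1 (0x8A): reg=0x4C
After byte 2 (0x2F): reg=0x2E
After byte 3 (0xA6): reg=0xB1
Register before byte 4: 0xB1
After XOR with byte 0xB3: 0x02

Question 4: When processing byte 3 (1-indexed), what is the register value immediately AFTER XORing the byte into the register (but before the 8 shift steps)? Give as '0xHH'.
Answer: 0x88

Derivation:
Register before byte 3: 0x2E
Byte 3: 0xA6
0x2E XOR 0xA6 = 0x88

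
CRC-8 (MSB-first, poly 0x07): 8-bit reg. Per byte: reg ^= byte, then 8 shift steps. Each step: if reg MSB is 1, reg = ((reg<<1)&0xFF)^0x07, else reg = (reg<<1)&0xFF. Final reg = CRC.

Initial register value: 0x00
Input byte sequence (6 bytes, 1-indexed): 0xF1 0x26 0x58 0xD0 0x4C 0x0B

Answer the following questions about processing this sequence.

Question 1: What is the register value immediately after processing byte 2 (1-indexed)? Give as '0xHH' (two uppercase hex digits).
Answer: 0xF3

Derivation:
After byte 1 (0xF1): reg=0xD9
After byte 2 (0x26): reg=0xF3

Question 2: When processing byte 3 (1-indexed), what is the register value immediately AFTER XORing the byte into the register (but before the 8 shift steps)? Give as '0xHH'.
Register before byte 3: 0xF3
Byte 3: 0x58
0xF3 XOR 0x58 = 0xAB

Answer: 0xAB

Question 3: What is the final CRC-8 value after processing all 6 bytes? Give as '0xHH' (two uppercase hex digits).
After byte 1 (0xF1): reg=0xD9
After byte 2 (0x26): reg=0xF3
After byte 3 (0x58): reg=0x58
After byte 4 (0xD0): reg=0xB1
After byte 5 (0x4C): reg=0xFD
After byte 6 (0x0B): reg=0xCC

Answer: 0xCC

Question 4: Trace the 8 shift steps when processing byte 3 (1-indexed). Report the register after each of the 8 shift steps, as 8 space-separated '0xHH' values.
After byte 1 (0xF1): reg=0xD9
After byte 2 (0x26): reg=0xF3
Register before byte 3: 0xF3
After XOR with byte 0x58: 0xAB

Answer: 0x51 0xA2 0x43 0x86 0x0B 0x16 0x2C 0x58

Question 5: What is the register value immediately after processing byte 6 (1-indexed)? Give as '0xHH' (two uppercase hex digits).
Answer: 0xCC

Derivation:
After byte 1 (0xF1): reg=0xD9
After byte 2 (0x26): reg=0xF3
After byte 3 (0x58): reg=0x58
After byte 4 (0xD0): reg=0xB1
After byte 5 (0x4C): reg=0xFD
After byte 6 (0x0B): reg=0xCC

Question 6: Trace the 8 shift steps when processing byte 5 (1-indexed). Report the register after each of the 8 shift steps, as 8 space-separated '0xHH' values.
Answer: 0xFD 0xFD 0xFD 0xFD 0xFD 0xFD 0xFD 0xFD

Derivation:
After byte 1 (0xF1): reg=0xD9
After byte 2 (0x26): reg=0xF3
After byte 3 (0x58): reg=0x58
After byte 4 (0xD0): reg=0xB1
Register before byte 5: 0xB1
After XOR with byte 0x4C: 0xFD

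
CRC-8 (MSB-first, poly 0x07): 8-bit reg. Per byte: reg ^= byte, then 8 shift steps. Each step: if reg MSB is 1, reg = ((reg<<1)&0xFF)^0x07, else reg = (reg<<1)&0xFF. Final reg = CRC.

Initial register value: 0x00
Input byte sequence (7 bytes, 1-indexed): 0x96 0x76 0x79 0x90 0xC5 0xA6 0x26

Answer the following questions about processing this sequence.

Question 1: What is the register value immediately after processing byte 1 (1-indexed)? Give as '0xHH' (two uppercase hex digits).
Answer: 0xEB

Derivation:
After byte 1 (0x96): reg=0xEB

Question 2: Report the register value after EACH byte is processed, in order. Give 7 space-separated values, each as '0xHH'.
0xEB 0xDA 0x60 0xDE 0x41 0xBB 0xDA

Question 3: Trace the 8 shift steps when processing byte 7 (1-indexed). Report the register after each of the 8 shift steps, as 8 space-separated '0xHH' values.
Answer: 0x3D 0x7A 0xF4 0xEF 0xD9 0xB5 0x6D 0xDA

Derivation:
After byte 1 (0x96): reg=0xEB
After byte 2 (0x76): reg=0xDA
After byte 3 (0x79): reg=0x60
After byte 4 (0x90): reg=0xDE
After byte 5 (0xC5): reg=0x41
After byte 6 (0xA6): reg=0xBB
Register before byte 7: 0xBB
After XOR with byte 0x26: 0x9D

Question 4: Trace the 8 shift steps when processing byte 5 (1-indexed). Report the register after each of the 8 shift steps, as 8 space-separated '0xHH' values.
After byte 1 (0x96): reg=0xEB
After byte 2 (0x76): reg=0xDA
After byte 3 (0x79): reg=0x60
After byte 4 (0x90): reg=0xDE
Register before byte 5: 0xDE
After XOR with byte 0xC5: 0x1B

Answer: 0x36 0x6C 0xD8 0xB7 0x69 0xD2 0xA3 0x41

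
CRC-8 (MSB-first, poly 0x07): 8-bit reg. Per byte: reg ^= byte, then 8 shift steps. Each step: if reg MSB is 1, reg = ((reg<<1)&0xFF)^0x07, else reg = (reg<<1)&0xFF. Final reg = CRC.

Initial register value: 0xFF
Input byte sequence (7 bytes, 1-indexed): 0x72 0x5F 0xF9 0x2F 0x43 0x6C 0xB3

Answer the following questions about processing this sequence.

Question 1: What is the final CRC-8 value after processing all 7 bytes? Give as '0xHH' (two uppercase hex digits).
After byte 1 (0x72): reg=0xAA
After byte 2 (0x5F): reg=0xC5
After byte 3 (0xF9): reg=0xB4
After byte 4 (0x2F): reg=0xC8
After byte 5 (0x43): reg=0xB8
After byte 6 (0x6C): reg=0x22
After byte 7 (0xB3): reg=0xFE

Answer: 0xFE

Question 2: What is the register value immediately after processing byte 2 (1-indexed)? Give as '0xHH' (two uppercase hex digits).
After byte 1 (0x72): reg=0xAA
After byte 2 (0x5F): reg=0xC5

Answer: 0xC5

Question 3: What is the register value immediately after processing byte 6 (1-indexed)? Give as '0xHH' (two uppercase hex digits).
Answer: 0x22

Derivation:
After byte 1 (0x72): reg=0xAA
After byte 2 (0x5F): reg=0xC5
After byte 3 (0xF9): reg=0xB4
After byte 4 (0x2F): reg=0xC8
After byte 5 (0x43): reg=0xB8
After byte 6 (0x6C): reg=0x22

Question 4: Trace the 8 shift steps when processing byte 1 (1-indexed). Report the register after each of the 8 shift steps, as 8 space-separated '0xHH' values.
Answer: 0x1D 0x3A 0x74 0xE8 0xD7 0xA9 0x55 0xAA

Derivation:
Register before byte 1: 0xFF
After XOR with byte 0x72: 0x8D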